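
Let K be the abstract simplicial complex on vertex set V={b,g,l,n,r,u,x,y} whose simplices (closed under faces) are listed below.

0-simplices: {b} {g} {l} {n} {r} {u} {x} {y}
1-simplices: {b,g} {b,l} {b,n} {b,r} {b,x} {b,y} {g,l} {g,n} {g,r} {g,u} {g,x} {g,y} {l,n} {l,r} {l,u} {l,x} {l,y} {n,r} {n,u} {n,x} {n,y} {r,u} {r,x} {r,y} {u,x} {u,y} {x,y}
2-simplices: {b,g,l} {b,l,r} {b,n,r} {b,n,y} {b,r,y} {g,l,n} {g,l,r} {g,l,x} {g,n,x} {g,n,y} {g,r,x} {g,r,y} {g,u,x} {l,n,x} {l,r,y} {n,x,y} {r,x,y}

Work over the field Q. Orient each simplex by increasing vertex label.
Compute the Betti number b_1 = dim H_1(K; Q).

b_1=5

n_0=8 n_1=27 n_2=17  [Q]
∂1: piv[bg,bl,bn,br,bx,by,gu] rk=7  ker:gl,gn,gr,gx,gy,ln,lr,lu,lx,ly,nr,nu,nx,ny,ru,rx,ry,ux,uy,xy
∂2: piv[bgl,blr,bnr,bny,bry,gln,glr,glx,gnx,gny,grx,gry,gux,lry,nxy] rk=15  ker:lnx,rxy
b_1=(27−7)−15=5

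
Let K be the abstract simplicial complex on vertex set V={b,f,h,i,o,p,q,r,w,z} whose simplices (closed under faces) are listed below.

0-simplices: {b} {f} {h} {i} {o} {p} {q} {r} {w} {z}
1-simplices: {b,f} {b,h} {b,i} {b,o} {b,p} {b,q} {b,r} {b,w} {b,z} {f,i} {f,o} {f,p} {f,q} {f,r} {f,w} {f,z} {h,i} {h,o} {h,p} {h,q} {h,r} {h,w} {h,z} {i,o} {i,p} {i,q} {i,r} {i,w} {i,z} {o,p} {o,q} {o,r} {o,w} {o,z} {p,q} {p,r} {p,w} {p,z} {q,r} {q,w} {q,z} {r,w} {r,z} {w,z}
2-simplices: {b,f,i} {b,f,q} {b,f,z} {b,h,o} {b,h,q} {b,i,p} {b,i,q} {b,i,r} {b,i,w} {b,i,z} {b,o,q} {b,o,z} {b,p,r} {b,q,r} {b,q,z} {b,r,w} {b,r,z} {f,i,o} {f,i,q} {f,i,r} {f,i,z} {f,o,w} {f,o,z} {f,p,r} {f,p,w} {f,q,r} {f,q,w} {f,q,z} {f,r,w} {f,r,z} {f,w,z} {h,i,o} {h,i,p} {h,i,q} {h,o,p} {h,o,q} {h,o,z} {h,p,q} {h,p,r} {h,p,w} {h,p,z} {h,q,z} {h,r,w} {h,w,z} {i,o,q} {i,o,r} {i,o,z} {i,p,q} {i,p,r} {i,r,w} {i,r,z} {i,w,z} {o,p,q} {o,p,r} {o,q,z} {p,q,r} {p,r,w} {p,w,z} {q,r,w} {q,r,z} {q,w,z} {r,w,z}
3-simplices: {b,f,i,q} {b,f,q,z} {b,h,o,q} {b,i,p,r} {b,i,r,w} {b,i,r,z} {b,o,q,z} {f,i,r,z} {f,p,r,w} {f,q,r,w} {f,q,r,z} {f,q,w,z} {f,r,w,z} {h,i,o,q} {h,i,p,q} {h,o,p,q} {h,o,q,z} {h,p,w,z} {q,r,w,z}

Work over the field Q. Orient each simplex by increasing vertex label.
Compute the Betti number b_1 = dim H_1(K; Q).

b_1=0

n_0=10 n_1=44 n_2=62 n_3=19  [Q]
∂1: piv[bf,bh,bi,bo,bp,bq,br,bw,bz] rk=9  ker:fi,fo,fp,fq,fr,fw,fz,hi,ho,hp,hq,hr,hw,hz,io,ip,iq,ir,iw,iz,op,oq,or,ow,oz,pq,pr,pw,pz,qr,qw,qz,rw,rz,wz
∂2: piv[bfi,bfq,bfz,bho,bhq,bip,biq,bir,biw,biz,boq,boz,bpr,bqr,bqz,brw,brz,fio,fir,fow,foz,fpr,fpw,fqw,frw,fwz,hio,hip,hop,hoz,hpq,hpr,hpw,hpz,ior] rk=35  ker:fiq,fiz,fqr,fqz,frz,hiq,hoq,hqz,hrw,hwz,ioq,ioz,ipq,ipr,irw,irz,iwz,opq,opr,oqz,pqr,prw,pwz,qrw,qrz,qwz,rwz
∂3: piv[bfiq,bfqz,bhoq,bipr,birw,birz,boqz,firz,fprw,fqrw,fqrz,fqwz,frwz,hioq,hipq,hopq,hoqz,hpwz] rk=18  ker:qrwz
b_1=(44−9)−35=0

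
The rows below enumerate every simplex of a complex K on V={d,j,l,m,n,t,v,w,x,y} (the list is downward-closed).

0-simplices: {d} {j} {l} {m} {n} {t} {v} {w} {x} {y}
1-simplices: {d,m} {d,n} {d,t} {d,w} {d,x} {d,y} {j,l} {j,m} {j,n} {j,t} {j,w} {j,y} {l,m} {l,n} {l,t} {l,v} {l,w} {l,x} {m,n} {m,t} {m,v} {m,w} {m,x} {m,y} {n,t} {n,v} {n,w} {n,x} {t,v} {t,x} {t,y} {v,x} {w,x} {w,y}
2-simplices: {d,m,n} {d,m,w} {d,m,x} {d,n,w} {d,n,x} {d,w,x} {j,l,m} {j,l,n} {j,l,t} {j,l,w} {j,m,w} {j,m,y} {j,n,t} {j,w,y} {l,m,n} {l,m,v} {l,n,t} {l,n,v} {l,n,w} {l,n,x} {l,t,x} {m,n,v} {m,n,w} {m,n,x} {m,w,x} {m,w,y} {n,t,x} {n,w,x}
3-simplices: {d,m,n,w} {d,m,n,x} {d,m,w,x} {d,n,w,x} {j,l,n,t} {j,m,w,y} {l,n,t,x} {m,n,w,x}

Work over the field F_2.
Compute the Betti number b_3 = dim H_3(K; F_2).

n_0=10 n_1=34 n_2=28 n_3=8  [Z2]
∂1: piv[dm,dn,dt,dw,dx,dy,jl,jm,lv] rk=9  ker:jn,jt,jw,jy,lm,ln,lt,lw,lx,mn,mt,mv,mw,mx,my,nt,nv,nw,nx,tv,tx,ty,vx,wx,wy
∂2: piv[dmn,dmw,dmx,dnw,dnx,dwx,jlm,jln,jlt,jlw,jmw,jmy,jnt,jwy,lmn,lmv,lnv,lnx,ltx] rk=19  ker:lnt,lnw,mnv,mnw,mnx,mwx,mwy,ntx,nwx
∂3: piv[dmnw,dmnx,dmwx,dnwx,jlnt,jmwy,lntx] rk=7  ker:mnwx
b_3=(8−7)−0=1

b_3=1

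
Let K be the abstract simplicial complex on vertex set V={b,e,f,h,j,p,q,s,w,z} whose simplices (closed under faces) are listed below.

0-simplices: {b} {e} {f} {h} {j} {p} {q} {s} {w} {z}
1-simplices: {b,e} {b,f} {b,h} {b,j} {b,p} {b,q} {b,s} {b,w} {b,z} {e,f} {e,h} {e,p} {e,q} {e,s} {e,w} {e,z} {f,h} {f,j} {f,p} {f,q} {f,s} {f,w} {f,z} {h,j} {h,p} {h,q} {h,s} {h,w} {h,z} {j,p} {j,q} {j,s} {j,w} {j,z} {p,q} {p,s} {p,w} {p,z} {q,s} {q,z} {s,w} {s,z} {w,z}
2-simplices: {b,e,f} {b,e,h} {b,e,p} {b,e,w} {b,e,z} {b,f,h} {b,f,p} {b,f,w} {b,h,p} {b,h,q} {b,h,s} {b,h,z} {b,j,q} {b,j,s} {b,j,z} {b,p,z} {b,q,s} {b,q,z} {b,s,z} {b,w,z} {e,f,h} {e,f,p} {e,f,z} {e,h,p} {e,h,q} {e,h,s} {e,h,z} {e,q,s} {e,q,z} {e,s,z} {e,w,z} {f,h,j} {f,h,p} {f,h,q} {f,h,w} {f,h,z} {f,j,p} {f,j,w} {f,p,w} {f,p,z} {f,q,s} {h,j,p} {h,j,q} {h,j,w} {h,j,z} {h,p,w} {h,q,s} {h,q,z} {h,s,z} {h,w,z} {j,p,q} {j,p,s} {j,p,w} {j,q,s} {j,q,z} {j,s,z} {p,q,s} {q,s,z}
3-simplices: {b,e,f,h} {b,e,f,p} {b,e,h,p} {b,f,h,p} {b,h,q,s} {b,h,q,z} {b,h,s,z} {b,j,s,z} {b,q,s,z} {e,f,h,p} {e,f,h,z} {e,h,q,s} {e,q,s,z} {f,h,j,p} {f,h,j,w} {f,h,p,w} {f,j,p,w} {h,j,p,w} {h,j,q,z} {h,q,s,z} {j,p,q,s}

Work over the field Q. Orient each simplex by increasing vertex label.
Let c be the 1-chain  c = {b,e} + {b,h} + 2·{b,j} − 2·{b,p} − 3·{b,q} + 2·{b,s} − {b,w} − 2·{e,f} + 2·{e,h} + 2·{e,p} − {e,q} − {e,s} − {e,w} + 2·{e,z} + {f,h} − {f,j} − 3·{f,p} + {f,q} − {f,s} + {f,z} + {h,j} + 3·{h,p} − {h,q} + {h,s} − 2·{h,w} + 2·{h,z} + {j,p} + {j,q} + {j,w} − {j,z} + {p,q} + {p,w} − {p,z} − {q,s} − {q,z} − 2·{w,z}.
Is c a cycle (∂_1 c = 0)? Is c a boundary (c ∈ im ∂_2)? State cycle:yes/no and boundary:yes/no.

n_0=10 n_1=43 n_2=58 n_3=21  [Q]
∂1: piv[be,bf,bh,bj,bp,bq,bs,bw,bz] rk=9  ker:ef,eh,ep,eq,es,ew,ez,fh,fj,fp,fq,fs,fw,fz,hj,hp,hq,hs,hw,hz,jp,jq,js,jw,jz,pq,ps,pw,pz,qs,qz,sw,sz,wz
∂2: piv[bef,beh,bep,bew,bez,bfh,bfp,bfw,bhp,bhq,bhs,bhz,bjq,bjs,bjz,bpz,bqs,bqz,bsz,bwz,efz,ehq,ehs,fhj,fhq,fhw,fjp,fjw,fpw,fqs,hjq,jpq,jps] rk=33  ker:efh,efp,ehp,ehz,eqs,eqz,esz,ewz,fhp,fhz,fpz,hjp,hjw,hjz,hpw,hqs,hqz,hsz,hwz,jpw,jqs,jqz,jsz,pqs,qsz
∂3: piv[befh,befp,behp,bfhp,bhqs,bhqz,bhsz,bjsz,bqsz,efhz,ehqs,eqsz,fhjp,fhjw,fhpw,fjpw,hjqz,jpqs] rk=18  ker:efhp,hjpw,hqsz
∂1c = 0
c vs im∂2: reduces to 0 ⇒ boundary

cycle:yes boundary:yes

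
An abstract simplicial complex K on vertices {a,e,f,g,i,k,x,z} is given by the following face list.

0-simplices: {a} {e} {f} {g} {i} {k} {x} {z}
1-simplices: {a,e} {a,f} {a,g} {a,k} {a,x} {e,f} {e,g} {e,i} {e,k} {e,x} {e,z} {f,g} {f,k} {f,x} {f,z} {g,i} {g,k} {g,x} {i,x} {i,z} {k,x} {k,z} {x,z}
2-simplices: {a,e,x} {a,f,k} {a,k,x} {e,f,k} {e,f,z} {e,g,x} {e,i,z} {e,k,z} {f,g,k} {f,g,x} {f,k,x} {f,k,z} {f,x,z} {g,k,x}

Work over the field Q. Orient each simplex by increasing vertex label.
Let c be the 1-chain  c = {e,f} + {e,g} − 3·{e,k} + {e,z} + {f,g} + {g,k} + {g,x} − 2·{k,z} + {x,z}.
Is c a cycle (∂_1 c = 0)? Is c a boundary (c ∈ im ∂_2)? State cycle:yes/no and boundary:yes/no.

cycle:yes boundary:no

n_0=8 n_1=23 n_2=14  [Q]
∂1: piv[ae,af,ag,ak,ax,ei,ez] rk=7  ker:ef,eg,ek,ex,fg,fk,fx,fz,gi,gk,gx,ix,iz,kx,kz,xz
∂2: piv[aex,afk,akx,efk,efz,egx,eiz,ekz,fgk,fgx,fkx,fxz] rk=12  ker:fkz,gkx
∂1c = 0
c vs im∂2: residual ≠ 0 ⇒ not boundary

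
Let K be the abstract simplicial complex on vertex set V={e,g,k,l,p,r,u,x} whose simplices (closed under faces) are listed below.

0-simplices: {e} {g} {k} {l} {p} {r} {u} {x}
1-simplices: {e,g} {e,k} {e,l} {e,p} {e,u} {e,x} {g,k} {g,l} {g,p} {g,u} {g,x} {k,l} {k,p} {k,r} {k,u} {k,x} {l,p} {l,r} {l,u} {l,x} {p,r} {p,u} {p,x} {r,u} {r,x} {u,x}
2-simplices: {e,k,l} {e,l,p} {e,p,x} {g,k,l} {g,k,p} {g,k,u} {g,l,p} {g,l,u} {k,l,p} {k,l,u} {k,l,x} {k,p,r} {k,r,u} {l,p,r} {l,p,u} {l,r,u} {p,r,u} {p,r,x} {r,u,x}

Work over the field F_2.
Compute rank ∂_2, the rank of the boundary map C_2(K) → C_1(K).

rank∂_2=15

n_0=8 n_1=26 n_2=19  [Z2]
∂1: piv[eg,ek,el,ep,eu,ex,kr] rk=7  ker:gk,gl,gp,gu,gx,kl,kp,ku,kx,lp,lr,lu,lx,pr,pu,px,ru,rx,ux
∂2: piv[ekl,elp,epx,gkl,gkp,gku,glp,glu,klx,kpr,kru,lpr,lpu,prx,rux] rk=15  ker:klp,klu,lru,pru
rk∂_2=15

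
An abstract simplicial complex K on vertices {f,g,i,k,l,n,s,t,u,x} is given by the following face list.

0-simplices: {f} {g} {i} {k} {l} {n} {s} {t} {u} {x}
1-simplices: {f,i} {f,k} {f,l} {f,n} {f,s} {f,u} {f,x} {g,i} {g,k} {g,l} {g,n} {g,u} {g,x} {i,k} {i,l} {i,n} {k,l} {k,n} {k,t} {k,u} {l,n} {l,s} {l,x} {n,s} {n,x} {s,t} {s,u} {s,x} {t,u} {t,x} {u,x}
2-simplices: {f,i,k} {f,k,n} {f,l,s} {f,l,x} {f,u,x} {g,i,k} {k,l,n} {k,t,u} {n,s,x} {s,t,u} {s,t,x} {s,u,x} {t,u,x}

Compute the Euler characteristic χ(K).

χ(K)=-8

n_0=10 n_1=31 n_2=13
χ=+10−31+13=-8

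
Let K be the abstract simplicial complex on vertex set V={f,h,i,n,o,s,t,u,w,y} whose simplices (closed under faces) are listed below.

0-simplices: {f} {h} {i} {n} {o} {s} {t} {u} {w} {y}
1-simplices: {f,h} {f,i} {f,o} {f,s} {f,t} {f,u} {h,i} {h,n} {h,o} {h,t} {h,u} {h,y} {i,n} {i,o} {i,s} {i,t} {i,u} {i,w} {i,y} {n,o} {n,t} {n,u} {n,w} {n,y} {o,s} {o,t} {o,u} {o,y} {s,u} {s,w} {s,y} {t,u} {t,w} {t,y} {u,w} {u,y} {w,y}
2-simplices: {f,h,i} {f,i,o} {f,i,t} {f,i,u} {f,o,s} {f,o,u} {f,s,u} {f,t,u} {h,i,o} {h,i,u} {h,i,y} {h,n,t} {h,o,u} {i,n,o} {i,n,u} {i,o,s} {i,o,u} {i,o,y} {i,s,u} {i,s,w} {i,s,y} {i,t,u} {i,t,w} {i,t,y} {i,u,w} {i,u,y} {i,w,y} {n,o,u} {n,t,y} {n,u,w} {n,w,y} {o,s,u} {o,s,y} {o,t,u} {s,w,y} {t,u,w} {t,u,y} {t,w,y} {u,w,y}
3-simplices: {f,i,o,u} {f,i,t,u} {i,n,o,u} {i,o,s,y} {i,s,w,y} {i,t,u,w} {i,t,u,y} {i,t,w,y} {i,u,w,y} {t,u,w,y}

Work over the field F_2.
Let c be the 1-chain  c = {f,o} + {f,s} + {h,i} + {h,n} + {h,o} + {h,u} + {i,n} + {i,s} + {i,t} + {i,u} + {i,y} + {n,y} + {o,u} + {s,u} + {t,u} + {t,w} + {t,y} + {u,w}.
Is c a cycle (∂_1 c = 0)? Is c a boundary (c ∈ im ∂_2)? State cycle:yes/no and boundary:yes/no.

n_0=10 n_1=37 n_2=39 n_3=10  [Z2]
∂1: piv[fh,fi,fo,fs,ft,fu,hn,hy,iw] rk=9  ker:hi,ho,ht,hu,in,io,is,it,iu,iy,no,nt,nu,nw,ny,os,ot,ou,oy,su,sw,sy,tu,tw,ty,uw,uy,wy
∂2: piv[fhi,fio,fit,fiu,fos,fou,fsu,ftu,hio,hiu,hiy,hnt,ino,inu,ios,ioy,isw,isy,itw,ity,iuw,iuy,iwy,nty,nuw,nwy,otu] rk=27  ker:hou,iou,isu,itu,nou,osu,osy,swy,tuw,tuy,twy,uwy
∂3: piv[fiou,fitu,inou,iosy,iswy,ituw,ituy,itwy,iuwy] rk=9  ker:tuwy
∂1c = {n} + {o} + {s} + {y}

cycle:no boundary:no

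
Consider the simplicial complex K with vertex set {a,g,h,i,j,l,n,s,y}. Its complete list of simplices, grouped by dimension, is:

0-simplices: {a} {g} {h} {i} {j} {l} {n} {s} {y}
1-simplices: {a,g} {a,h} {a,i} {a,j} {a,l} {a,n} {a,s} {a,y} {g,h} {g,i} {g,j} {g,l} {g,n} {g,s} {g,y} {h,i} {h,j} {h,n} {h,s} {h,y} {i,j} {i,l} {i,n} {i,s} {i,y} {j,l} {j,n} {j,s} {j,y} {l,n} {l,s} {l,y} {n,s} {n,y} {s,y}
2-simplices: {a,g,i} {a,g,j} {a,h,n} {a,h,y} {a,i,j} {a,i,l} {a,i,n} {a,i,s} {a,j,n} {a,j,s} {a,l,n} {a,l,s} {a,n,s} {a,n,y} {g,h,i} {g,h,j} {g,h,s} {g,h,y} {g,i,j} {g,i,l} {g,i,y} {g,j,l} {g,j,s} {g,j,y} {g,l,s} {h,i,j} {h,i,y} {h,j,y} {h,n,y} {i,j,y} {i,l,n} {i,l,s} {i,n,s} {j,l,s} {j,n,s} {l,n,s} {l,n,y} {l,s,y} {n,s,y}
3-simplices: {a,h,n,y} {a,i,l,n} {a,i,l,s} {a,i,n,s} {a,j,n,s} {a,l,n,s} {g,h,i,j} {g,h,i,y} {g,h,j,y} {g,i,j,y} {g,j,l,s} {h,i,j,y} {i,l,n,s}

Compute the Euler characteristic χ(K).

n_0=9 n_1=35 n_2=39 n_3=13
χ=+9−35+39−13=0

χ(K)=0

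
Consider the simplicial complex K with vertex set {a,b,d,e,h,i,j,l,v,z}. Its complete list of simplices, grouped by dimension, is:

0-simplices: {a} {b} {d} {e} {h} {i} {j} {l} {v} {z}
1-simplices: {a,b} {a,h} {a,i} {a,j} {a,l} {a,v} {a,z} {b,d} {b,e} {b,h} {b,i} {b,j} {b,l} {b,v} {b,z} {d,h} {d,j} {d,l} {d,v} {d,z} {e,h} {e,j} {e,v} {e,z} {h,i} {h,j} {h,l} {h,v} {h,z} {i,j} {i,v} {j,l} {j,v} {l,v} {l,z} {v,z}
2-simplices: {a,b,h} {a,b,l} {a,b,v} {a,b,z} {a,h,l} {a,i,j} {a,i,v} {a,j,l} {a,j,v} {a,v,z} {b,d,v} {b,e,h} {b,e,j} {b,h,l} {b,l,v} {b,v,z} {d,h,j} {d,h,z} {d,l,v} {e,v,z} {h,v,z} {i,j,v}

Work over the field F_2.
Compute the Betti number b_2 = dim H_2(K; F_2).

n_0=10 n_1=36 n_2=22  [Z2]
∂1: piv[ab,ah,ai,aj,al,av,az,bd,be] rk=9  ker:bh,bi,bj,bl,bv,bz,dh,dj,dl,dv,dz,eh,ej,ev,ez,hi,hj,hl,hv,hz,ij,iv,jl,jv,lv,lz,vz
∂2: piv[abh,abl,abv,abz,ahl,aij,aiv,ajl,ajv,avz,bdv,beh,bej,blv,dhj,dhz,dlv,evz,hvz] rk=19  ker:bhl,bvz,ijv
b_2=(22−19)−0=3

b_2=3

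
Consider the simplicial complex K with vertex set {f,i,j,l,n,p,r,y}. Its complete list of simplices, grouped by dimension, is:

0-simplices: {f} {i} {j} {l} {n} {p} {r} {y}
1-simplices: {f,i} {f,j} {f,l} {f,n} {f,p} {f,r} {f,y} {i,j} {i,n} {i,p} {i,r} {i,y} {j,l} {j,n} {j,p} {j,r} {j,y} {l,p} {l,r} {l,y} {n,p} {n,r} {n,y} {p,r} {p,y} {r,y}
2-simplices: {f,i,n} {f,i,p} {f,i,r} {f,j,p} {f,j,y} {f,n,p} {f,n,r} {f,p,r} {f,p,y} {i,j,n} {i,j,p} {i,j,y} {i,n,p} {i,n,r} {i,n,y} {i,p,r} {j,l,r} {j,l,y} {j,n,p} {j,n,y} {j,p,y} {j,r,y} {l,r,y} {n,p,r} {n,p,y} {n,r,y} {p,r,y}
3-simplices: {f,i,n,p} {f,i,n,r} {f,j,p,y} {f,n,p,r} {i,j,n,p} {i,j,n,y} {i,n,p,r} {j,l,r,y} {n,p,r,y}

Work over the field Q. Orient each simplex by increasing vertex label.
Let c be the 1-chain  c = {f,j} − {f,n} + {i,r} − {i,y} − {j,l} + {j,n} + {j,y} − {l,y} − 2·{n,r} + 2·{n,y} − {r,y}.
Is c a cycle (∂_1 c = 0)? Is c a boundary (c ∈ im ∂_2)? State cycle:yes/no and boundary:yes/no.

cycle:yes boundary:yes

n_0=8 n_1=26 n_2=27 n_3=9  [Q]
∂1: piv[fi,fj,fl,fn,fp,fr,fy] rk=7  ker:ij,in,ip,ir,iy,jl,jn,jp,jr,jy,lp,lr,ly,np,nr,ny,pr,py,ry
∂2: piv[fin,fip,fir,fjp,fjy,fnp,fnr,fpr,fpy,ijn,ijp,ijy,iny,jlr,jly,jry,nry] rk=17  ker:inp,inr,ipr,jnp,jny,jpy,lry,npr,npy,pry
∂3: piv[finp,finr,fjpy,fnpr,ijnp,ijny,inpr,jlry,npry] rk=9
∂1c = 0
c vs im∂2: reduces to 0 ⇒ boundary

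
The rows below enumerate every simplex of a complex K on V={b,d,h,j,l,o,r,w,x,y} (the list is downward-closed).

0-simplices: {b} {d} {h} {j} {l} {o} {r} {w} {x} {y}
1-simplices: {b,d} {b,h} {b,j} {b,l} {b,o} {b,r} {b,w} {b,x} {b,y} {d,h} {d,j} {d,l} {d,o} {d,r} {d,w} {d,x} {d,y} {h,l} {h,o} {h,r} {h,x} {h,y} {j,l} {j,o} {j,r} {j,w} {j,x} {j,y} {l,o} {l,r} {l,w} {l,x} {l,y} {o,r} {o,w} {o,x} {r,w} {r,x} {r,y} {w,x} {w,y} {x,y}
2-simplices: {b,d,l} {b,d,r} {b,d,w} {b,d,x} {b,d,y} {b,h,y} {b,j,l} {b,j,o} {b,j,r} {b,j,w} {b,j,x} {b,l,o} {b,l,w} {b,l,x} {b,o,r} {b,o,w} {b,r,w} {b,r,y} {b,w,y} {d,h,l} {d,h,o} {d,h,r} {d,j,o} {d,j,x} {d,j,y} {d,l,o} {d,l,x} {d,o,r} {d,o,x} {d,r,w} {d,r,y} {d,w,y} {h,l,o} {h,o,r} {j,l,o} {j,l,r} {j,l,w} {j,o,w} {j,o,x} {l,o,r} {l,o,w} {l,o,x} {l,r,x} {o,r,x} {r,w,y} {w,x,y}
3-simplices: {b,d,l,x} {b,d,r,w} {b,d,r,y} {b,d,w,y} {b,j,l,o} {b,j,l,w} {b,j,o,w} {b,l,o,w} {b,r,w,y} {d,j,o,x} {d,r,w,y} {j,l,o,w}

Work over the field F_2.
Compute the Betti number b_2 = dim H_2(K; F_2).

n_0=10 n_1=42 n_2=46 n_3=12  [Z2]
∂1: piv[bd,bh,bj,bl,bo,br,bw,bx,by] rk=9  ker:dh,dj,dl,do,dr,dw,dx,dy,hl,ho,hr,hx,hy,jl,jo,jr,jw,jx,jy,lo,lr,lw,lx,ly,or,ow,ox,rw,rx,ry,wx,wy,xy
∂2: piv[bdl,bdr,bdw,bdx,bdy,bhy,bjl,bjo,bjr,bjw,bjx,blo,blw,blx,bor,bow,brw,bry,bwy,dhl,dho,dhr,djo,djx,djy,dox,jlr,lrx,wxy] rk=29  ker:dlo,dlx,dor,drw,dry,dwy,hlo,hor,jlo,jlw,jow,jox,lor,low,lox,orx,rwy
∂3: piv[bdlx,bdrw,bdry,bdwy,bjlo,bjlw,bjow,blow,brwy,djox] rk=10  ker:drwy,jlow
b_2=(46−29)−10=7

b_2=7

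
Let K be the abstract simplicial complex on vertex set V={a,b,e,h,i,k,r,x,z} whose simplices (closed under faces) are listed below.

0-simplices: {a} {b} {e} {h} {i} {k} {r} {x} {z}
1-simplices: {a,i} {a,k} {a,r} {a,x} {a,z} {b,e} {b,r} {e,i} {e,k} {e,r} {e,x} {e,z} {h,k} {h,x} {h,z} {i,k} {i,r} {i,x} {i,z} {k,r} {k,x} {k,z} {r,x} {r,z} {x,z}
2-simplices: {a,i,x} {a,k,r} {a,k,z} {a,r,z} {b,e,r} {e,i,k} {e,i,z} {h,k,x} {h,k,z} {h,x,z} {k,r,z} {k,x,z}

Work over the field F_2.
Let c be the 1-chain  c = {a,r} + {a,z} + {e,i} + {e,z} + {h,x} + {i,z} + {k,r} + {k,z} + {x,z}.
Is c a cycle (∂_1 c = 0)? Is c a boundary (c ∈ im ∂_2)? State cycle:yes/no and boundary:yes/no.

n_0=9 n_1=25 n_2=12  [Z2]
∂1: piv[ai,ak,ar,ax,az,be,br,hk] rk=8  ker:ei,ek,er,ex,ez,hx,hz,ik,ir,ix,iz,kr,kx,kz,rx,rz,xz
∂2: piv[aix,akr,akz,arz,ber,eik,eiz,hkx,hkz,hxz] rk=10  ker:krz,kxz
∂1c = {h} + {z}

cycle:no boundary:no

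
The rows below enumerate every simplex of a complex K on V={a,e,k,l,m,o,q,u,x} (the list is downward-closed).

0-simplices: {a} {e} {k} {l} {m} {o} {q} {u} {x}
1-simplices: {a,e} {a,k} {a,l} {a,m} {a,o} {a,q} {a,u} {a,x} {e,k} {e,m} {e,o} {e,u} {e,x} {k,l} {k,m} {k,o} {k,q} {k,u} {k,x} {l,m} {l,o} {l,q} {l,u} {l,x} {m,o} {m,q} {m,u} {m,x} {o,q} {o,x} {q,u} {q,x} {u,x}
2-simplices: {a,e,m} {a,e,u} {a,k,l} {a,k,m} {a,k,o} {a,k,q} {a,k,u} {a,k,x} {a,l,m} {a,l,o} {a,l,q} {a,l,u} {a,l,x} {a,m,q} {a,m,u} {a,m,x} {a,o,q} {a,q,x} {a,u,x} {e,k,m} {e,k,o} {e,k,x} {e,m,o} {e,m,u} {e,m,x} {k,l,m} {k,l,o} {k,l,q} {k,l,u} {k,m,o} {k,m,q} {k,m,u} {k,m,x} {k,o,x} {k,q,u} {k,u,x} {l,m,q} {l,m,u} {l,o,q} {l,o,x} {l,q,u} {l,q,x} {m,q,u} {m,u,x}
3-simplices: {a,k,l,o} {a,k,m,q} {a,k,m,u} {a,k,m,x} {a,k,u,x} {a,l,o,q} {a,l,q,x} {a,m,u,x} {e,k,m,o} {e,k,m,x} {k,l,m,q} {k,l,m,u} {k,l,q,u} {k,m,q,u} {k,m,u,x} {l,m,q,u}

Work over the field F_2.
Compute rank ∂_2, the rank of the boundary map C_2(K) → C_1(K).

rank∂_2=25

n_0=9 n_1=33 n_2=44 n_3=16  [Z2]
∂1: piv[ae,ak,al,am,ao,aq,au,ax] rk=8  ker:ek,em,eo,eu,ex,kl,km,ko,kq,ku,kx,lm,lo,lq,lu,lx,mo,mq,mu,mx,oq,ox,qu,qx,ux
∂2: piv[aem,aeu,akl,akm,ako,akq,aku,akx,alm,alo,alq,alu,alx,amq,amu,amx,aoq,aqx,aux,ekm,eko,ekx,emo,kox,kqu] rk=25  ker:emu,emx,klm,klo,klq,klu,kmo,kmq,kmu,kmx,kux,lmq,lmu,loq,lox,lqu,lqx,mqu,mux
∂3: piv[aklo,akmq,akmu,akmx,akux,aloq,alqx,amux,ekmo,ekmx,klmq,klmu,klqu,kmqu] rk=14  ker:kmux,lmqu
rk∂_2=25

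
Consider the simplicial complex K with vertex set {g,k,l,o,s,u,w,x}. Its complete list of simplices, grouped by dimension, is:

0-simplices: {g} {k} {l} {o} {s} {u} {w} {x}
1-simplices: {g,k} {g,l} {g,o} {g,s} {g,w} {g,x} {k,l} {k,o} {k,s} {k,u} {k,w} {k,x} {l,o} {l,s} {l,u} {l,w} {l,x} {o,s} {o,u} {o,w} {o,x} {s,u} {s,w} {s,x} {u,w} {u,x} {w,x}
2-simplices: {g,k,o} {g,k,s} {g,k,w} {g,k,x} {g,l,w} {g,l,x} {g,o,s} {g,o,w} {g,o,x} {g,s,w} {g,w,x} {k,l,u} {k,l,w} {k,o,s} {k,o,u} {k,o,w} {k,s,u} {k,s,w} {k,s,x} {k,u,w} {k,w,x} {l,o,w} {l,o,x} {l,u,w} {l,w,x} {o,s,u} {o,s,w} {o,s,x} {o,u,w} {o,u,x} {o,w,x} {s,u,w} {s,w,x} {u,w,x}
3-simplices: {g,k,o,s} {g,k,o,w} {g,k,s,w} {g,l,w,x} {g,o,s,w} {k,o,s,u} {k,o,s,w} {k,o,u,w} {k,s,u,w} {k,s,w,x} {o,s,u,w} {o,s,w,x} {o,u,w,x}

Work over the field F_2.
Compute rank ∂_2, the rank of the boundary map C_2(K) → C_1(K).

rank∂_2=19

n_0=8 n_1=27 n_2=34 n_3=13  [Z2]
∂1: piv[gk,gl,go,gs,gw,gx,ku] rk=7  ker:kl,ko,ks,kw,kx,lo,ls,lu,lw,lx,os,ou,ow,ox,su,sw,sx,uw,ux,wx
∂2: piv[gko,gks,gkw,gkx,glw,glx,gos,gow,gox,gsw,gwx,klu,klw,kou,ksu,ksx,kuw,low,oux] rk=19  ker:kos,kow,ksw,kwx,lox,luw,lwx,osu,osw,osx,ouw,owx,suw,swx,uwx
∂3: piv[gkos,gkow,gksw,glwx,gosw,kosu,kouw,ksuw,kswx,oswx,ouwx] rk=11  ker:kosw,osuw
rk∂_2=19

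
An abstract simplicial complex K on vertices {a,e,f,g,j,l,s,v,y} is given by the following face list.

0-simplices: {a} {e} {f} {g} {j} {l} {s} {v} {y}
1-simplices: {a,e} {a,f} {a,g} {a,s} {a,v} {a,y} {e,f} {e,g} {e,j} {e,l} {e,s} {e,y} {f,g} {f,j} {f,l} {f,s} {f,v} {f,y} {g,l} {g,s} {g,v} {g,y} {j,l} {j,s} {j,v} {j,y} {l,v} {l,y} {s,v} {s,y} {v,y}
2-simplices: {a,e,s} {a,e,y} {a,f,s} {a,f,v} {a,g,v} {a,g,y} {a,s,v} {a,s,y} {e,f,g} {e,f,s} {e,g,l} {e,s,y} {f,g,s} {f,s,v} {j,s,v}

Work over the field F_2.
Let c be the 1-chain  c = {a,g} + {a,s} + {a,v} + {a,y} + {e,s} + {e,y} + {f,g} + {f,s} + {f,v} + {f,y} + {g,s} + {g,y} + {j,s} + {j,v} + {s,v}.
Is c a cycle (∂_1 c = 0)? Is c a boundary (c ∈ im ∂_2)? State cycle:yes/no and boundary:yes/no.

cycle:yes boundary:no

n_0=9 n_1=31 n_2=15  [Z2]
∂1: piv[ae,af,ag,as,av,ay,ej,el] rk=8  ker:ef,eg,es,ey,fg,fj,fl,fs,fv,fy,gl,gs,gv,gy,jl,js,jv,jy,lv,ly,sv,sy,vy
∂2: piv[aes,aey,afs,afv,agv,agy,asv,asy,efg,efs,egl,fgs,jsv] rk=13  ker:esy,fsv
∂1c = 0
c vs im∂2: residual ≠ 0 ⇒ not boundary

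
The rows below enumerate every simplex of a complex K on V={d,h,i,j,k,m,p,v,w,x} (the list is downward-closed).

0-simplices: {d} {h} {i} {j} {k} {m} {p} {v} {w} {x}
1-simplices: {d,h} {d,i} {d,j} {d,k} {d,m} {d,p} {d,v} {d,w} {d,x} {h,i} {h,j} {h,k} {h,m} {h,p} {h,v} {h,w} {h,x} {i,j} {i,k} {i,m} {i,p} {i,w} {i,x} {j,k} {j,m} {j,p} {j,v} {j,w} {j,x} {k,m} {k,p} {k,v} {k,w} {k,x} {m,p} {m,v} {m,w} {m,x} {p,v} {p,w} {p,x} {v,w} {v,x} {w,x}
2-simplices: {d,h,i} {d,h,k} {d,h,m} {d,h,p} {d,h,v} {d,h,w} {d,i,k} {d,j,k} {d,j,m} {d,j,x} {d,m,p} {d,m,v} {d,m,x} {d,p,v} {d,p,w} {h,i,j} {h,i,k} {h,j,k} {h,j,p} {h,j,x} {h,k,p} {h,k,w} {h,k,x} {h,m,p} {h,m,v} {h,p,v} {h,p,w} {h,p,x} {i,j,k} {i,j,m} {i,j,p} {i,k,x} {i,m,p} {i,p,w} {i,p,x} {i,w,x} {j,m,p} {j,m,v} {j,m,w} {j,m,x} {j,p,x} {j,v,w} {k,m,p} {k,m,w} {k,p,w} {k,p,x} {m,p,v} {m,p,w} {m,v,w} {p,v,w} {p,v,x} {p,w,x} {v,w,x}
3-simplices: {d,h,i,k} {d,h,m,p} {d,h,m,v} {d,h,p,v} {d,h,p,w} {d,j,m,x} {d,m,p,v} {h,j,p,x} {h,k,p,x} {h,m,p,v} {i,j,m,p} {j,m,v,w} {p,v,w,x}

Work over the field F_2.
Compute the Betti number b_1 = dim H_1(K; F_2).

b_1=1

n_0=10 n_1=44 n_2=53 n_3=13  [Z2]
∂1: piv[dh,di,dj,dk,dm,dp,dv,dw,dx] rk=9  ker:hi,hj,hk,hm,hp,hv,hw,hx,ij,ik,im,ip,iw,ix,jk,jm,jp,jv,jw,jx,km,kp,kv,kw,kx,mp,mv,mw,mx,pv,pw,px,vw,vx,wx
∂2: piv[dhi,dhk,dhm,dhp,dhv,dhw,dik,djk,djm,djx,dmp,dmv,dmx,dpv,dpw,hij,hjk,hjp,hjx,hkp,hkw,hkx,hpx,ijm,ijp,ikx,ipw,iwx,jmv,jmw,jvw,kmp,kmw,pvx] rk=34  ker:hik,hmp,hmv,hpv,hpw,ijk,imp,ipx,jmp,jmx,jpx,kpw,kpx,mpv,mpw,mvw,pvw,pwx,vwx
∂3: piv[dhik,dhmp,dhmv,dhpv,dhpw,djmx,dmpv,hjpx,hkpx,ijmp,jmvw,pvwx] rk=12  ker:hmpv
b_1=(44−9)−34=1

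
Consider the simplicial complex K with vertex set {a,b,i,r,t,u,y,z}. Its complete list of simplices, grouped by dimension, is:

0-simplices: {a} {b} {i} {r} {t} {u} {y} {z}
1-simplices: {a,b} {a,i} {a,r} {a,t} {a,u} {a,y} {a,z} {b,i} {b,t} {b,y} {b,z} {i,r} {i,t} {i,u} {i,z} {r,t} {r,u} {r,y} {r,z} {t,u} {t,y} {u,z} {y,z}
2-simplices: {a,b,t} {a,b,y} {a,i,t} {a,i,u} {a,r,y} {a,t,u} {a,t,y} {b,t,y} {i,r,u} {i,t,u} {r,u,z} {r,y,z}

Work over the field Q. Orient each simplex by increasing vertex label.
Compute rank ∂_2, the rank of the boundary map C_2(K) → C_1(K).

rank∂_2=10

n_0=8 n_1=23 n_2=12  [Q]
∂1: piv[ab,ai,ar,at,au,ay,az] rk=7  ker:bi,bt,by,bz,ir,it,iu,iz,rt,ru,ry,rz,tu,ty,uz,yz
∂2: piv[abt,aby,ait,aiu,ary,atu,aty,iru,ruz,ryz] rk=10  ker:bty,itu
rk∂_2=10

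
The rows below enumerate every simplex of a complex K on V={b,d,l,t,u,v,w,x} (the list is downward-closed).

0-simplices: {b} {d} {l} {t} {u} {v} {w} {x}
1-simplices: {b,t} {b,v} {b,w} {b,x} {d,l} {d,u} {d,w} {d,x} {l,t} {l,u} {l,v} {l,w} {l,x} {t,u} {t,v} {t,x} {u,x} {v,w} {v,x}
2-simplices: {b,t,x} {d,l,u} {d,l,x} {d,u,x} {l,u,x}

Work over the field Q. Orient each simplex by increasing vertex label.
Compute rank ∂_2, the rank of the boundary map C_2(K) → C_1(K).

rank∂_2=4

n_0=8 n_1=19 n_2=5  [Q]
∂1: piv[bt,bv,bw,bx,dl,du,dw] rk=7  ker:dx,lt,lu,lv,lw,lx,tu,tv,tx,ux,vw,vx
∂2: piv[btx,dlu,dlx,dux] rk=4  ker:lux
rk∂_2=4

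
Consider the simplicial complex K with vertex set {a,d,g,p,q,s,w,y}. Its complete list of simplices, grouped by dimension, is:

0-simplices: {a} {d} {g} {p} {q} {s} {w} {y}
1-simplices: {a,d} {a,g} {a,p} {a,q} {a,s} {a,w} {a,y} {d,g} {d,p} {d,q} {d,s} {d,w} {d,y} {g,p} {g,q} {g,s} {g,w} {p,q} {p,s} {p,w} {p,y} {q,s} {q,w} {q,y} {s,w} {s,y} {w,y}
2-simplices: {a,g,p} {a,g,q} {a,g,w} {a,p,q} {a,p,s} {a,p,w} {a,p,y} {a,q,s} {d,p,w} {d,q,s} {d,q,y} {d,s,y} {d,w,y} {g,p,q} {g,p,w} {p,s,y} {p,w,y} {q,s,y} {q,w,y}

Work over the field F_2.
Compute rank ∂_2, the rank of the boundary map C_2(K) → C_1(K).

n_0=8 n_1=27 n_2=19  [Z2]
∂1: piv[ad,ag,ap,aq,as,aw,ay] rk=7  ker:dg,dp,dq,ds,dw,dy,gp,gq,gs,gw,pq,ps,pw,py,qs,qw,qy,sw,sy,wy
∂2: piv[agp,agq,agw,apq,aps,apw,apy,aqs,dpw,dqs,dqy,dsy,dwy,psy,pwy,qwy] rk=16  ker:gpq,gpw,qsy
rk∂_2=16

rank∂_2=16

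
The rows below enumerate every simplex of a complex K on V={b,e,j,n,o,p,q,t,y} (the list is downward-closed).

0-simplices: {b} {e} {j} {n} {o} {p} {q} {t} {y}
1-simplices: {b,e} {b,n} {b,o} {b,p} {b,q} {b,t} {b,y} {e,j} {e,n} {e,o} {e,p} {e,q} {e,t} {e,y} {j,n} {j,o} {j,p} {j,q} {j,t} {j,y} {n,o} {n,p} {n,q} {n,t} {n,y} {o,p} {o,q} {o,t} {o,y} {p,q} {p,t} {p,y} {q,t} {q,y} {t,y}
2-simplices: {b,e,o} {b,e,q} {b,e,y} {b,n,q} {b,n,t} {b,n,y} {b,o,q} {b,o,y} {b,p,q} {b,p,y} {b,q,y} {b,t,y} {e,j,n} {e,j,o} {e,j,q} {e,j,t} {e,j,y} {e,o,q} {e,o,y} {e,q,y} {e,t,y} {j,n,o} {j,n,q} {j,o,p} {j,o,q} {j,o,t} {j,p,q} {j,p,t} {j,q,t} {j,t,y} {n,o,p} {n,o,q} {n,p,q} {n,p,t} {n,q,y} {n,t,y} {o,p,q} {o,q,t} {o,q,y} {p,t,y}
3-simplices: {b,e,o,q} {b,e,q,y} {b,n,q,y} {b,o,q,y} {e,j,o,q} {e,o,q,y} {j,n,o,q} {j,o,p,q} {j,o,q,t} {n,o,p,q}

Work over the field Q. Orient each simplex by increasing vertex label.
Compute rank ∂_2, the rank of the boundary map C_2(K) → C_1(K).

n_0=9 n_1=35 n_2=40 n_3=10  [Q]
∂1: piv[be,bn,bo,bp,bq,bt,by,ej] rk=8  ker:en,eo,ep,eq,et,ey,jn,jo,jp,jq,jt,jy,no,np,nq,nt,ny,op,oq,ot,oy,pq,pt,py,qt,qy,ty
∂2: piv[beo,beq,bey,bnq,bnt,bny,boq,boy,bpq,bpy,bqy,bty,ejn,ejo,ejq,ejt,ejy,ety,jno,jnq,jop,jot,jpq,jpt,jqt,nop] rk=26  ker:eoq,eoy,eqy,joq,jty,noq,npq,npt,nqy,nty,opq,oqt,oqy,pty
∂3: piv[beoq,beqy,bnqy,boqy,ejoq,eoqy,jnoq,jopq,joqt,nopq] rk=10
rk∂_2=26

rank∂_2=26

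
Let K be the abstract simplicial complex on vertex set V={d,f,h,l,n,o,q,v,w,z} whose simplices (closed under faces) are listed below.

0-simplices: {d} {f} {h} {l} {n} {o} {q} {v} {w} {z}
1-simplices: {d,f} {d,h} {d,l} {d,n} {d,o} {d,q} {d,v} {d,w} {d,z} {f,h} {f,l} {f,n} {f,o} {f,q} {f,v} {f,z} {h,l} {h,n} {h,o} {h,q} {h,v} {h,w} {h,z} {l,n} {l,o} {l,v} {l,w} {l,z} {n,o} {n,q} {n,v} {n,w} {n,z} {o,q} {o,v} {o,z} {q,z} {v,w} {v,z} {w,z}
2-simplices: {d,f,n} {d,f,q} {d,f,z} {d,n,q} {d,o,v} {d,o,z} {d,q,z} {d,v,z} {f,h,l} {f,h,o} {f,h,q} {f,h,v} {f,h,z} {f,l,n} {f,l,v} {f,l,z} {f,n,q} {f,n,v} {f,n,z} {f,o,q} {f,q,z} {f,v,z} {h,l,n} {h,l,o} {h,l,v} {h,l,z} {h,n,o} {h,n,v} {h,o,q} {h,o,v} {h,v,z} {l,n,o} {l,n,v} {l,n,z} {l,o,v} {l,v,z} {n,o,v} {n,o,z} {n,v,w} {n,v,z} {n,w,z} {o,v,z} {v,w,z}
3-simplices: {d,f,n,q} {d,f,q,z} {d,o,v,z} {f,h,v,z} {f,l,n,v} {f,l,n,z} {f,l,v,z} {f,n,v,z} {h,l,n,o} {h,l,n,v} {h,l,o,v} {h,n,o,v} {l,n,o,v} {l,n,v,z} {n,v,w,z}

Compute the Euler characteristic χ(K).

χ(K)=-2

n_0=10 n_1=40 n_2=43 n_3=15
χ=+10−40+43−15=-2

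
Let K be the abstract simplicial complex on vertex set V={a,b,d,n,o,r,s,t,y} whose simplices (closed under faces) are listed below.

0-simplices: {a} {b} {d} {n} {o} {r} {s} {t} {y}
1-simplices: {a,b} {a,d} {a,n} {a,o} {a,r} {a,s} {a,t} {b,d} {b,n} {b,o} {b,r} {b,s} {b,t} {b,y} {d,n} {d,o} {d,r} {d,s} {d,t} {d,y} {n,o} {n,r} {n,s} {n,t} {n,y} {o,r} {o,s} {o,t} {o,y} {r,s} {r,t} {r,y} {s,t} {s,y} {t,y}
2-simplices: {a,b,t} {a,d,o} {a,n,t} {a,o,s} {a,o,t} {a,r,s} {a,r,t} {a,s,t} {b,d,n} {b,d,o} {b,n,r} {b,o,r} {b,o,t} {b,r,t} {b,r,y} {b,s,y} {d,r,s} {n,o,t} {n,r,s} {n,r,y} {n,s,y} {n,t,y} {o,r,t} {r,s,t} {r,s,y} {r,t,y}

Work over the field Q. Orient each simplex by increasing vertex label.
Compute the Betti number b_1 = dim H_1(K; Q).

b_1=4

n_0=9 n_1=35 n_2=26  [Q]
∂1: piv[ab,ad,an,ao,ar,as,at,by] rk=8  ker:bd,bn,bo,br,bs,bt,dn,do,dr,ds,dt,dy,no,nr,ns,nt,ny,or,os,ot,oy,rs,rt,ry,st,sy,ty
∂2: piv[abt,ado,ant,aos,aot,ars,art,ast,bdn,bdo,bnr,bor,bot,brt,bry,bsy,drs,not,nrs,nry,nsy,nty,rty] rk=23  ker:ort,rst,rsy
b_1=(35−8)−23=4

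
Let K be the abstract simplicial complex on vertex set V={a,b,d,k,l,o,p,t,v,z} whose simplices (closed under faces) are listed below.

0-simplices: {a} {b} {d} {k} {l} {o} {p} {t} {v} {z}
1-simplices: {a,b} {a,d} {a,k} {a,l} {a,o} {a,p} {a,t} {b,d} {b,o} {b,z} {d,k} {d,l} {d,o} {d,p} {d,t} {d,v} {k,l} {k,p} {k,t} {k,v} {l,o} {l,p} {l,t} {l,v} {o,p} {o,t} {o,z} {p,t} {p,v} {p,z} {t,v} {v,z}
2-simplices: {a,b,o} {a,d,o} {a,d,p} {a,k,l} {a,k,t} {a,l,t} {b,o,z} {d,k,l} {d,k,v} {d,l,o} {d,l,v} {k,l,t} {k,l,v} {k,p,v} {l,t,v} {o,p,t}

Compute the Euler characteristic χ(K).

n_0=10 n_1=32 n_2=16
χ=+10−32+16=-6

χ(K)=-6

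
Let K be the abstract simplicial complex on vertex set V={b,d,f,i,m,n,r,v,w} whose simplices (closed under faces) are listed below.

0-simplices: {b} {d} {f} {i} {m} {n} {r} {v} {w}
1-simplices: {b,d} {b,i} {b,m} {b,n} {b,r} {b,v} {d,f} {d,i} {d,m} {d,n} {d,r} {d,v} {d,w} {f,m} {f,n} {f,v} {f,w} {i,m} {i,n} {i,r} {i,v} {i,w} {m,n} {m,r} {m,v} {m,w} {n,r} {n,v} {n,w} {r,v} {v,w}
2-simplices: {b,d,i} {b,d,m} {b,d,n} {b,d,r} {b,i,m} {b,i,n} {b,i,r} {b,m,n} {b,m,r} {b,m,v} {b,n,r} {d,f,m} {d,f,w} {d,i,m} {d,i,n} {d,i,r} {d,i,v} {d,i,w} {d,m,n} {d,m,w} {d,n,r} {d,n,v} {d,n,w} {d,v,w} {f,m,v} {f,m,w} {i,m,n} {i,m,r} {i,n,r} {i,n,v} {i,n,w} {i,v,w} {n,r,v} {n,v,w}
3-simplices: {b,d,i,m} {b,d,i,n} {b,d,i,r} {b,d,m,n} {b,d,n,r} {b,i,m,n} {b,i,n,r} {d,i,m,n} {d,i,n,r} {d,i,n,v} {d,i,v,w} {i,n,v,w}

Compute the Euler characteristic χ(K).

χ(K)=0

n_0=9 n_1=31 n_2=34 n_3=12
χ=+9−31+34−12=0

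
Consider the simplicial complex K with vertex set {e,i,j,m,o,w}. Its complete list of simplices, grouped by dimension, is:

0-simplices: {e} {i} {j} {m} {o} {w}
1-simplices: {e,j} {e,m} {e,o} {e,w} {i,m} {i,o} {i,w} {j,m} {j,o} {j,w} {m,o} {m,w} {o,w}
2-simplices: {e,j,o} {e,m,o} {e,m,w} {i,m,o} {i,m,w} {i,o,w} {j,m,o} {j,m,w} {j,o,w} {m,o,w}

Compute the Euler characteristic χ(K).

n_0=6 n_1=13 n_2=10
χ=+6−13+10=3

χ(K)=3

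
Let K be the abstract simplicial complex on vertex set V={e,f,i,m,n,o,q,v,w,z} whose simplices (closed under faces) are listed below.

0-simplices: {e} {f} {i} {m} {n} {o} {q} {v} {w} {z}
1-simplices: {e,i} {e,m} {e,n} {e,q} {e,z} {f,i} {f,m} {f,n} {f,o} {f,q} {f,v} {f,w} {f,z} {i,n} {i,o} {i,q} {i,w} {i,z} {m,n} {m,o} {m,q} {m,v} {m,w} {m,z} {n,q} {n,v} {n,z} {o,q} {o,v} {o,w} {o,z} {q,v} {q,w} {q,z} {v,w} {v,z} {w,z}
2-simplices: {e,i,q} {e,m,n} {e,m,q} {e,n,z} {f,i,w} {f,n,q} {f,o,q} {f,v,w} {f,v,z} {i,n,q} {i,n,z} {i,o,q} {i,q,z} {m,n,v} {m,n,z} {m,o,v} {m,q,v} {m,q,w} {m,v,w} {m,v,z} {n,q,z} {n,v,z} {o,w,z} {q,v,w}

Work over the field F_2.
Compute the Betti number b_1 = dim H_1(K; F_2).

b_1=7

n_0=10 n_1=37 n_2=24  [Z2]
∂1: piv[ei,em,en,eq,ez,fi,fo,fv,fw] rk=9  ker:fm,fn,fq,fz,in,io,iq,iw,iz,mn,mo,mq,mv,mw,mz,nq,nv,nz,oq,ov,ow,oz,qv,qw,qz,vw,vz,wz
∂2: piv[eiq,emn,emq,enz,fiw,fnq,foq,fvw,fvz,inq,inz,ioq,iqz,mnv,mnz,mov,mqv,mqw,mvw,mvz,owz] rk=21  ker:nqz,nvz,qvw
b_1=(37−9)−21=7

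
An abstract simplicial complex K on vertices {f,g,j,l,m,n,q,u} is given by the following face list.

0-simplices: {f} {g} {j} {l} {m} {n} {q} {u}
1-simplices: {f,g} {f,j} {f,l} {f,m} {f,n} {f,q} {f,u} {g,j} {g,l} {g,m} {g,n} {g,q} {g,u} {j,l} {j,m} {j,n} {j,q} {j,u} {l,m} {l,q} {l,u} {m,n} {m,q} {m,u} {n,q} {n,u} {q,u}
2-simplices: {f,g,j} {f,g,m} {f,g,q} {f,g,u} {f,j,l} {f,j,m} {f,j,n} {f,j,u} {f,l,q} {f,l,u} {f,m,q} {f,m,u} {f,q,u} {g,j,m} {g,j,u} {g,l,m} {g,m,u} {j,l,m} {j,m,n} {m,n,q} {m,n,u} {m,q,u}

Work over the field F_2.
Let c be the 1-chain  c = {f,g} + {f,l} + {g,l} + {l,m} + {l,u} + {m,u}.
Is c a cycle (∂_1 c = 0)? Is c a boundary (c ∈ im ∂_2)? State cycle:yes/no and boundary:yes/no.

cycle:yes boundary:yes

n_0=8 n_1=27 n_2=22  [Z2]
∂1: piv[fg,fj,fl,fm,fn,fq,fu] rk=7  ker:gj,gl,gm,gn,gq,gu,jl,jm,jn,jq,ju,lm,lq,lu,mn,mq,mu,nq,nu,qu
∂2: piv[fgj,fgm,fgq,fgu,fjl,fjm,fjn,fju,flq,flu,fmq,fmu,fqu,glm,jlm,jmn,mnq,mnu] rk=18  ker:gjm,gju,gmu,mqu
∂1c = 0
c vs im∂2: reduces to 0 ⇒ boundary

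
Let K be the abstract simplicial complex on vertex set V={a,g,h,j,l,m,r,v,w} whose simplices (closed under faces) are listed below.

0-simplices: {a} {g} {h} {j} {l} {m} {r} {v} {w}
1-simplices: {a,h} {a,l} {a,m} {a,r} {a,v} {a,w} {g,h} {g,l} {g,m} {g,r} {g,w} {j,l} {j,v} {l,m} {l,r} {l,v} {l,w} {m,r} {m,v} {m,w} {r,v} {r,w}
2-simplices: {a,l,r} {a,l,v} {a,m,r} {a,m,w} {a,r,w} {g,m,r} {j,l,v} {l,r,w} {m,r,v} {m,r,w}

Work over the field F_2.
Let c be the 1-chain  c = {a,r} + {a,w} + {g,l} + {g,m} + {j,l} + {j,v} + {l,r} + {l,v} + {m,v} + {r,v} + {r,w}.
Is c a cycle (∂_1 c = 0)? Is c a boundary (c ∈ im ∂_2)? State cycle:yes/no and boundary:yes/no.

n_0=9 n_1=22 n_2=10  [Z2]
∂1: piv[ah,al,am,ar,av,aw,gh,jl] rk=8  ker:gl,gm,gr,gw,jv,lm,lr,lv,lw,mr,mv,mw,rv,rw
∂2: piv[alr,alv,amr,amw,arw,gmr,jlv,lrw,mrv] rk=9  ker:mrw
∂1c = 0
c vs im∂2: residual ≠ 0 ⇒ not boundary

cycle:yes boundary:no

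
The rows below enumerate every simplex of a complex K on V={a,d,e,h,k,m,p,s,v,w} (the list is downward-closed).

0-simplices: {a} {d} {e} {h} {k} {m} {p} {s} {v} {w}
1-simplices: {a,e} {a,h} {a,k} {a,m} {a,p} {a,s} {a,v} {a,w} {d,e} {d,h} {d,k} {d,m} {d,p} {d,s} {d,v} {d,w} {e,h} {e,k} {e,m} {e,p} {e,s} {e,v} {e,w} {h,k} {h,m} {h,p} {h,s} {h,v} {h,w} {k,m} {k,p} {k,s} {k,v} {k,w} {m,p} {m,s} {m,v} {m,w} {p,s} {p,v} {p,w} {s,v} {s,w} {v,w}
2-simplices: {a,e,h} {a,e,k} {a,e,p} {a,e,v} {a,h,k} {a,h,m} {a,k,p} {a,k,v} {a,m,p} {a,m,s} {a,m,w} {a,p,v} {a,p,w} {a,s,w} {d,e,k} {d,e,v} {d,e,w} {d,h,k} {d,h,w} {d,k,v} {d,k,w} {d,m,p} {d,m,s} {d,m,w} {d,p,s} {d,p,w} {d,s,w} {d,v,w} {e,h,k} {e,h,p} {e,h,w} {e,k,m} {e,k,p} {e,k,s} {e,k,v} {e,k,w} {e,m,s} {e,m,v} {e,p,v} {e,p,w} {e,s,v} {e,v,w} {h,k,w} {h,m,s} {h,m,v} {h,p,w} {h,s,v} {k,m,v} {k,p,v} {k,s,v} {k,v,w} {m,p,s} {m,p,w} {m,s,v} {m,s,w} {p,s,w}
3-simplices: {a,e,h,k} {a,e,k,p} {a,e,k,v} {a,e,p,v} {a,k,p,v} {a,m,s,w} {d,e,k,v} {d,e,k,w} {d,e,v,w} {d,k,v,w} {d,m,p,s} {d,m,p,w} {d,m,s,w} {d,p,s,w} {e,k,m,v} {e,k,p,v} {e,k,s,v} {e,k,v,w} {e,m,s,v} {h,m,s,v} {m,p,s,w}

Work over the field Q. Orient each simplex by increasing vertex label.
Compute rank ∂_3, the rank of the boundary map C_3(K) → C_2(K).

n_0=10 n_1=44 n_2=56 n_3=21  [Q]
∂1: piv[ae,ah,ak,am,ap,as,av,aw,de] rk=9  ker:dh,dk,dm,dp,ds,dv,dw,eh,ek,em,ep,es,ev,ew,hk,hm,hp,hs,hv,hw,km,kp,ks,kv,kw,mp,ms,mv,mw,ps,pv,pw,sv,sw,vw
∂2: piv[aeh,aek,aep,aev,ahk,ahm,akp,akv,amp,ams,amw,apv,apw,asw,dek,dev,dew,dhk,dhw,dkw,dmp,dms,dmw,dps,dvw,ehp,ekm,eks,ems,emv,epw,esv,hms,hmv] rk=34  ker:dkv,dpw,dsw,ehk,ehw,ekp,ekv,ekw,epv,evw,hkw,hpw,hsv,kmv,kpv,ksv,kvw,mps,mpw,msv,msw,psw
∂3: piv[aehk,aekp,aekv,aepv,akpv,amsw,dekv,dekw,devw,dkvw,dmps,dmpw,dmsw,dpsw,ekmv,eksv,emsv,hmsv] rk=18  ker:ekpv,ekvw,mpsw
rk∂_3=18

rank∂_3=18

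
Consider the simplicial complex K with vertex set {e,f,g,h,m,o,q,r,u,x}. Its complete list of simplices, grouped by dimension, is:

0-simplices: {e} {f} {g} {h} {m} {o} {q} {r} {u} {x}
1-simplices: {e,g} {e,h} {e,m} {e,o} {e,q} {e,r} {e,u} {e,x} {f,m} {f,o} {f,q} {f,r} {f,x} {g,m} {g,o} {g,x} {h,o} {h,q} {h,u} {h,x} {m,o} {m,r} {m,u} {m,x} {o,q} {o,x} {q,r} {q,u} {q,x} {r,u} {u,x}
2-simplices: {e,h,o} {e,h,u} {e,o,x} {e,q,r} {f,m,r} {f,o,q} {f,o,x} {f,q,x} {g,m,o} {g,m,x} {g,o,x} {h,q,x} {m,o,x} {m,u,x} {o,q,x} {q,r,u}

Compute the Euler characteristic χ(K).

χ(K)=-5

n_0=10 n_1=31 n_2=16
χ=+10−31+16=-5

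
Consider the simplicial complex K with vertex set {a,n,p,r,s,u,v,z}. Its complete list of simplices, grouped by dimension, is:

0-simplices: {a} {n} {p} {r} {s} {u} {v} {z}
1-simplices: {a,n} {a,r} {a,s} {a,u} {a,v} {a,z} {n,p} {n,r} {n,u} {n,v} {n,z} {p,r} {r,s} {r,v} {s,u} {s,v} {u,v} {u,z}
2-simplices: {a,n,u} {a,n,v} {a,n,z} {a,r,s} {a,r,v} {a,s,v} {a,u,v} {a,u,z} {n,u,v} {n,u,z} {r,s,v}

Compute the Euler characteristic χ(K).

χ(K)=1

n_0=8 n_1=18 n_2=11
χ=+8−18+11=1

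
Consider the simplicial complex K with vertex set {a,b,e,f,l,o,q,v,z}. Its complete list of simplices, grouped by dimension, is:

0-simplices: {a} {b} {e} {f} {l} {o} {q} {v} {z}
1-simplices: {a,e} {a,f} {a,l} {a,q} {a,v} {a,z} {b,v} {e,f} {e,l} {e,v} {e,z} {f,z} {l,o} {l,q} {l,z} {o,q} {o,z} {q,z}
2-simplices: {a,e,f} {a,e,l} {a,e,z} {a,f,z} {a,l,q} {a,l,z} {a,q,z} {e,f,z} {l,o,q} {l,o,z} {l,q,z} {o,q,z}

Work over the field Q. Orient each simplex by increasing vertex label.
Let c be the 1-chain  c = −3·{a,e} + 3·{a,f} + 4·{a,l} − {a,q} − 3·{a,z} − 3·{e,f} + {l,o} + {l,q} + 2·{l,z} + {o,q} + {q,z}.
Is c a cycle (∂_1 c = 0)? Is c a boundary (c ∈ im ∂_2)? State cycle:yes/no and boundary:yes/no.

n_0=9 n_1=18 n_2=12  [Q]
∂1: piv[ae,af,al,aq,av,az,bv,lo] rk=8  ker:ef,el,ev,ez,fz,lq,lz,oq,oz,qz
∂2: piv[aef,ael,aez,afz,alq,alz,aqz,loq,loz] rk=9  ker:efz,lqz,oqz
∂1c = 0
c vs im∂2: reduces to 0 ⇒ boundary

cycle:yes boundary:yes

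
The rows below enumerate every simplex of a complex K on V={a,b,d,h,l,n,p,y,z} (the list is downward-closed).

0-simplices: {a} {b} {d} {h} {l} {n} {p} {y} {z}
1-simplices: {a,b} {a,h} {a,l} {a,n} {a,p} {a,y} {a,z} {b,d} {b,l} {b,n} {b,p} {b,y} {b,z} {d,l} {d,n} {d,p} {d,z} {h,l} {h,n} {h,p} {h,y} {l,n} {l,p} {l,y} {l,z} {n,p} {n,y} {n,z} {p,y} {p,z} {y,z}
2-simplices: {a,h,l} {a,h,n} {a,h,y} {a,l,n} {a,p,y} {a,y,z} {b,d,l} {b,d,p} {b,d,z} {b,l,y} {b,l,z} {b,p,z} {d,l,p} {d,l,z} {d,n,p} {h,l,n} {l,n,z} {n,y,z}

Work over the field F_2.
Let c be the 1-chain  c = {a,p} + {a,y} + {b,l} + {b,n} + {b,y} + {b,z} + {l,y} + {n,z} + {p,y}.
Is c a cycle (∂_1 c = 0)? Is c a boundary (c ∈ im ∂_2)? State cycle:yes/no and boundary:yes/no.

cycle:yes boundary:no

n_0=9 n_1=31 n_2=18  [Z2]
∂1: piv[ab,ah,al,an,ap,ay,az,bd] rk=8  ker:bl,bn,bp,by,bz,dl,dn,dp,dz,hl,hn,hp,hy,ln,lp,ly,lz,np,ny,nz,py,pz,yz
∂2: piv[ahl,ahn,ahy,aln,apy,ayz,bdl,bdp,bdz,bly,blz,bpz,dlp,dnp,lnz,nyz] rk=16  ker:dlz,hln
∂1c = 0
c vs im∂2: residual ≠ 0 ⇒ not boundary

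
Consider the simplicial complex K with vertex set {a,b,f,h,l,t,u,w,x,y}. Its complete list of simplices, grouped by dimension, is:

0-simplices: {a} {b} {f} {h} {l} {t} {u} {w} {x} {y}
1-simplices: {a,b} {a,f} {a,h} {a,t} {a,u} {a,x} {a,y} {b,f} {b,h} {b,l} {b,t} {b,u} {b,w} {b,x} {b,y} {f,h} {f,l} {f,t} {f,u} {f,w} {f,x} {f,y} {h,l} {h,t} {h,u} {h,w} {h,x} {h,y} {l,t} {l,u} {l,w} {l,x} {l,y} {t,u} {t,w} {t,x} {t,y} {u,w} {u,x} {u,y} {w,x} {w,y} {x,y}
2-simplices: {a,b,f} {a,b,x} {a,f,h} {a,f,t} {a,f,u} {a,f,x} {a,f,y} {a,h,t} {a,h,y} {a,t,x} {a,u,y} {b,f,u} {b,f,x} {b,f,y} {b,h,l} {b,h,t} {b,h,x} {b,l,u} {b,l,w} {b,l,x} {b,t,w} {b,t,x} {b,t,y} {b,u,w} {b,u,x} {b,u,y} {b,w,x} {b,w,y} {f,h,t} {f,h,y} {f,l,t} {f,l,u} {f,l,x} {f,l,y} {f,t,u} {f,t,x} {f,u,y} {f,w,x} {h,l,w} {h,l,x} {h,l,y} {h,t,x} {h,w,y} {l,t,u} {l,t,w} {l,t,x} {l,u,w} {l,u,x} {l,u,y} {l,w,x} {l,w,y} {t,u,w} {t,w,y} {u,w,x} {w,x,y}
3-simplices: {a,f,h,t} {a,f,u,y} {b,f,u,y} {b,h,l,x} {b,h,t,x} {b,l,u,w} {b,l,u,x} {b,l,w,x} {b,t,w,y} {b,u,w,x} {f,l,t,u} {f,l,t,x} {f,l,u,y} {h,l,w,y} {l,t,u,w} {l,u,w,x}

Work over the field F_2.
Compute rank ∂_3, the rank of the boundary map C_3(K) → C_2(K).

n_0=10 n_1=43 n_2=55 n_3=16  [Z2]
∂1: piv[ab,af,ah,at,au,ax,ay,bl,bw] rk=9  ker:bf,bh,bt,bu,bx,by,fh,fl,ft,fu,fw,fx,fy,hl,ht,hu,hw,hx,hy,lt,lu,lw,lx,ly,tu,tw,tx,ty,uw,ux,uy,wx,wy,xy
∂2: piv[abf,abx,afh,aft,afu,afx,afy,aht,ahy,atx,auy,bfu,bfy,bhl,bht,bhx,blu,blw,blx,btw,btx,bty,buw,bux,bwx,bwy,flt,flu,fly,ftu,fwx,hlw,wxy] rk=33  ker:bfx,buy,fht,fhy,flx,ftx,fuy,hlx,hly,htx,hwy,ltu,ltw,ltx,luw,lux,luy,lwx,lwy,tuw,twy,uwx
∂3: piv[afht,afuy,bfuy,bhlx,bhtx,bluw,blux,blwx,btwy,buwx,fltu,fltx,fluy,hlwy,ltuw] rk=15  ker:luwx
rk∂_3=15

rank∂_3=15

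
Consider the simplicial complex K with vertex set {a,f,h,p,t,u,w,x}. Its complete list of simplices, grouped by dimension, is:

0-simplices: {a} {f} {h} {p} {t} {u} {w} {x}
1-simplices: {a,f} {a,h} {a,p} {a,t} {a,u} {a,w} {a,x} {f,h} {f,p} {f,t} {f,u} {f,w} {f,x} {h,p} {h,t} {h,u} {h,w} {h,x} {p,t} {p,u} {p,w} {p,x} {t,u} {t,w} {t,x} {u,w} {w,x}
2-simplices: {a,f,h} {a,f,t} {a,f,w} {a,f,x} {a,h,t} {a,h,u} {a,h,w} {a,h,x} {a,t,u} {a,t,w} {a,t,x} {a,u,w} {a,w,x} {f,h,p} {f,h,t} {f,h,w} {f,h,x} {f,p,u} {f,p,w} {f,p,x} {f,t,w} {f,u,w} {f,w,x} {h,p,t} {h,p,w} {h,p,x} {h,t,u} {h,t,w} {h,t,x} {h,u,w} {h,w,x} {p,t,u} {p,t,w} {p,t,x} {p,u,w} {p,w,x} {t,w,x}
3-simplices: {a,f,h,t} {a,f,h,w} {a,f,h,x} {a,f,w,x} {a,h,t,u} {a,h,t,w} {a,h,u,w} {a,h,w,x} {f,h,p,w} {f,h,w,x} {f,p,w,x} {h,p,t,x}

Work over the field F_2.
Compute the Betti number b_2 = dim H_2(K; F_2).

b_2=7

n_0=8 n_1=27 n_2=37 n_3=12  [Z2]
∂1: piv[af,ah,ap,at,au,aw,ax] rk=7  ker:fh,fp,ft,fu,fw,fx,hp,ht,hu,hw,hx,pt,pu,pw,px,tu,tw,tx,uw,wx
∂2: piv[afh,aft,afw,afx,aht,ahu,ahw,ahx,atu,atw,atx,auw,awx,fhp,fpu,fpw,fpx,fuw,hpt] rk=19  ker:fht,fhw,fhx,ftw,fwx,hpw,hpx,htu,htw,htx,huw,hwx,ptu,ptw,ptx,puw,pwx,twx
∂3: piv[afht,afhw,afhx,afwx,ahtu,ahtw,ahuw,ahwx,fhpw,fpwx,hptx] rk=11  ker:fhwx
b_2=(37−19)−11=7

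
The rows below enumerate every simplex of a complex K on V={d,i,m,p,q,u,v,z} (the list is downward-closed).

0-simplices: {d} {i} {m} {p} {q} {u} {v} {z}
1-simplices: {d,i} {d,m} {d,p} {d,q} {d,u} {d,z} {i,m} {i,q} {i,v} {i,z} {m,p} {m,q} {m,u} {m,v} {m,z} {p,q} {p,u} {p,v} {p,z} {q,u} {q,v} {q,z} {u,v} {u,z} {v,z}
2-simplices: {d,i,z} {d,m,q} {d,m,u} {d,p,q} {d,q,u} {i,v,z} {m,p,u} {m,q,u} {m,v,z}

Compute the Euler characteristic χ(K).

χ(K)=-8

n_0=8 n_1=25 n_2=9
χ=+8−25+9=-8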